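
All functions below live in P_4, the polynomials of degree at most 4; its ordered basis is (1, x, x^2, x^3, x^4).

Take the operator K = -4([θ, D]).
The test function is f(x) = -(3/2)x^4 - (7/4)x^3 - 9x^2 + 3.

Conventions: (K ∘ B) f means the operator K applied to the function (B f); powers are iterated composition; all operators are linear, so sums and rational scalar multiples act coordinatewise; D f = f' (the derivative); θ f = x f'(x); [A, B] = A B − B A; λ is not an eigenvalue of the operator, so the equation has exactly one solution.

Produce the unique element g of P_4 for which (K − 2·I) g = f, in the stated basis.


write g with unknown coordinates in the stated basis and equate coefficients in (K − 2·I) g = f
solving from the highest basis element down gives g = (3/4)x^4 + (55/8)x^3 + (183/4)x^2 + 183x + 729/2
check: K g = 12x^3 + (165/2)x^2 + 366x + 732
so K g − 2·g = -(3/2)x^4 - (7/4)x^3 - 9x^2 + 3 = f ✓

the image equals g(x) = (3/4)x^4 + (55/8)x^3 + (183/4)x^2 + 183x + 729/2


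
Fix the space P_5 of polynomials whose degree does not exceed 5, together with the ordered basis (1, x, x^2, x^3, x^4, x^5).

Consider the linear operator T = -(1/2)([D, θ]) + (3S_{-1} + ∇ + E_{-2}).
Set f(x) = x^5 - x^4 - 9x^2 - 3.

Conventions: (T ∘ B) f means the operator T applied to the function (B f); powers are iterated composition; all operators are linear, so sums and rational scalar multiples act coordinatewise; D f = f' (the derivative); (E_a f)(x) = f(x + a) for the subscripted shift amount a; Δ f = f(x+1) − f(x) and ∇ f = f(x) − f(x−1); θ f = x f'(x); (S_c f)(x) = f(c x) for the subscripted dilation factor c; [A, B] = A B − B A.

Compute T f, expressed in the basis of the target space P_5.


θ f = 5x^5 - 4x^4 - 18x^2
D θ f = 25x^4 - 16x^3 - 36x
D f = 5x^4 - 4x^3 - 18x
θ D f = 20x^4 - 12x^3 - 18x
[D, θ] f = 5x^4 - 4x^3 - 18x
(-(1/2)([D, θ])) f = -(5/2)x^4 + 2x^3 + 9x
S_{-1} f = -x^5 - x^4 - 9x^2 - 3
(3S_{-1}) f = -3x^5 - 3x^4 - 27x^2 - 9
∇ f = 5x^4 - 14x^3 + 16x^2 - 27x + 11
E_{-2} f = x^5 - 11x^4 + 48x^3 - 113x^2 + 148x - 87
(3S_{-1} + ∇ + E_{-2}) f = -2x^5 - 9x^4 + 34x^3 - 124x^2 + 121x - 85
(-(1/2)([D, θ]) + (3S_{-1} + ∇ + E_{-2})) f = -2x^5 - (23/2)x^4 + 36x^3 - 124x^2 + 130x - 85

the result is g(x) = -2x^5 - (23/2)x^4 + 36x^3 - 124x^2 + 130x - 85


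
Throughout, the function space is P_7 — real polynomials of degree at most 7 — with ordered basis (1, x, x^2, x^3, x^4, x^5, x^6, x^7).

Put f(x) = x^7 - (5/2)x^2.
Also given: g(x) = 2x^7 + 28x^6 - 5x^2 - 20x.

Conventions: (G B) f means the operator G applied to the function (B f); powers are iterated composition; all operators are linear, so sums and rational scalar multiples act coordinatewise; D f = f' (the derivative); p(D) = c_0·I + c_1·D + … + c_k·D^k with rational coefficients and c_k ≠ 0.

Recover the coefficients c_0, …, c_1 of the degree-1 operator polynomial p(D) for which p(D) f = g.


D^0 f = x^7 - (5/2)x^2
D^1 f = 7x^6 - 5x
matching coefficients of g against c_0 f + c_1 Df + … from the top degree down determines the c_i
solution: c_0 = 2, c_1 = 4

c_0 = 2, c_1 = 4


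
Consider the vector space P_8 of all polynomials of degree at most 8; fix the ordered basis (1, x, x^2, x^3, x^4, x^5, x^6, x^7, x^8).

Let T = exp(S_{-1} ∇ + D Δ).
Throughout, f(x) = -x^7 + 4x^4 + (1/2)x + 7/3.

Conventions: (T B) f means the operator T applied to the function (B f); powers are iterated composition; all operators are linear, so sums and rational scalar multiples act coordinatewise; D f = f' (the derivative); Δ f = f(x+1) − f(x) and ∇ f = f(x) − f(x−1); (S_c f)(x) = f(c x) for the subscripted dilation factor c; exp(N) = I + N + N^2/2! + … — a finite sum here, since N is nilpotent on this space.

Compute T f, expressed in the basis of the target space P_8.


the result is g(x) = -x^7 - 7x^6 - 42x^5 - 311x^4 - 541x^3 - 2772x^2 - (4337/2)x - 19513/6

order-1 term: -7x^6 - 63x^5 - 140x^4 - 191x^3 - 102x^2 - 17x + 9/2
order-2 term: 21x^5 - 210x^4 - 805x^3 - 2124x^2 - 2189x - 858
order-3 term: 35x^4 + 490x^3 - 945x^2 - 1384x - 2679
order-4 term: -35x^3 + 420x^2 + 1645x - 66
order-5 term: -21x^2 - 231x + 385
order-6 term: 7x - 42
order-7 term: 1
the series for exp(S_{-1} ∇ + D Δ) f terminates at order 7
exp(S_{-1} ∇ + D Δ) f = -x^7 - 7x^6 - 42x^5 - 311x^4 - 541x^3 - 2772x^2 - (4337/2)x - 19513/6


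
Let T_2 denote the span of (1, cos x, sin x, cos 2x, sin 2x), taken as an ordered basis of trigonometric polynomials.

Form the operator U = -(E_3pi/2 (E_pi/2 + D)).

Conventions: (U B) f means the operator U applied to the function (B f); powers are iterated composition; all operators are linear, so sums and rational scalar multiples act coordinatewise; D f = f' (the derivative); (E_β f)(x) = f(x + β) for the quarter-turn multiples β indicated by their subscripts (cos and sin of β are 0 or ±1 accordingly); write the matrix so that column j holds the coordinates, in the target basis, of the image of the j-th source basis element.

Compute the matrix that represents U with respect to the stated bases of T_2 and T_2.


image of 1: -1
image of cos x: -2cos x
image of sin x: -2sin x
image of cos 2x: -cos 2x - 2sin 2x
image of sin 2x: 2cos 2x - sin 2x
each image's coordinates form column j of the matrix

the matrix is [[-1, 0, 0, 0, 0]; [0, -2, 0, 0, 0]; [0, 0, -2, 0, 0]; [0, 0, 0, -1, 2]; [0, 0, 0, -2, -1]] (rows listed top to bottom)


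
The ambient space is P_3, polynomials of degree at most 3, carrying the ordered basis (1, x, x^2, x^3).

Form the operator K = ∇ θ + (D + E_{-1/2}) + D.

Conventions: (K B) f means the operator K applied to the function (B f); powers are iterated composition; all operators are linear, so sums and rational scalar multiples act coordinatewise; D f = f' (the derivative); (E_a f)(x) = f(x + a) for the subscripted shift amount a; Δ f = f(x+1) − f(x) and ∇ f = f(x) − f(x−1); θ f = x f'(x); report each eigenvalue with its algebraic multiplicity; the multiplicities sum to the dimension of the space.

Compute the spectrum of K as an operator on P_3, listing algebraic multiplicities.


λ = 1 (multiplicity 4)

image of 1: 1
image of x: x + 5/2
image of x^2: x^2 + 7x - 7/4
image of x^3: x^3 + (27/2)x^2 - (33/4)x + 23/8
the matrix is upper triangular; its diagonal is (1, 1, 1, 1)
for a triangular matrix the eigenvalues are the diagonal entries, with algebraic multiplicity their repetition count


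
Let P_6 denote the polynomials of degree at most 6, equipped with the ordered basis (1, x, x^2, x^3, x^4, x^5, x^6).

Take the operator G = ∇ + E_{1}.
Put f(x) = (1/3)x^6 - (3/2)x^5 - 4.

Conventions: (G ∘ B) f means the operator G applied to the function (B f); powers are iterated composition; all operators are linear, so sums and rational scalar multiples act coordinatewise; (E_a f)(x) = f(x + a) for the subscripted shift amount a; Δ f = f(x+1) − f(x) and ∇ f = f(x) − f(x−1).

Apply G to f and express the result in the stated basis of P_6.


g(x) = (1/3)x^6 + (5/2)x^5 - 15x^4 + (40/3)x^3 - 30x^2 + 4x - 7

∇ f = 2x^5 - (25/2)x^4 + (65/3)x^3 - 20x^2 + (19/2)x - 11/6
E_{1} f = (1/3)x^6 + (1/2)x^5 - (5/2)x^4 - (25/3)x^3 - 10x^2 - (11/2)x - 31/6
(∇ + E_{1}) f = (1/3)x^6 + (5/2)x^5 - 15x^4 + (40/3)x^3 - 30x^2 + 4x - 7


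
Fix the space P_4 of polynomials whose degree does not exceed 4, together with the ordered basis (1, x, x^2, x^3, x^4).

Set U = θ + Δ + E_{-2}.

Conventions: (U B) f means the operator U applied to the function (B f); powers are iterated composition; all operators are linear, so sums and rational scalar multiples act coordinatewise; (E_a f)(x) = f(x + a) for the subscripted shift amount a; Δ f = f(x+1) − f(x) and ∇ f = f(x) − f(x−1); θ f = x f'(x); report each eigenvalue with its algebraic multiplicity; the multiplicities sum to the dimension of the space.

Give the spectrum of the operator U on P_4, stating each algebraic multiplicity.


image of 1: 1
image of x: 2x - 1
image of x^2: 3x^2 - 2x + 5
image of x^3: 4x^3 - 3x^2 + 15x - 7
image of x^4: 5x^4 - 4x^3 + 30x^2 - 28x + 17
the matrix is upper triangular; its diagonal is (1, 2, 3, 4, 5)
for a triangular matrix the eigenvalues are the diagonal entries, with algebraic multiplicity their repetition count

λ = 1 (multiplicity 1), λ = 2 (multiplicity 1), λ = 3 (multiplicity 1), λ = 4 (multiplicity 1), λ = 5 (multiplicity 1)


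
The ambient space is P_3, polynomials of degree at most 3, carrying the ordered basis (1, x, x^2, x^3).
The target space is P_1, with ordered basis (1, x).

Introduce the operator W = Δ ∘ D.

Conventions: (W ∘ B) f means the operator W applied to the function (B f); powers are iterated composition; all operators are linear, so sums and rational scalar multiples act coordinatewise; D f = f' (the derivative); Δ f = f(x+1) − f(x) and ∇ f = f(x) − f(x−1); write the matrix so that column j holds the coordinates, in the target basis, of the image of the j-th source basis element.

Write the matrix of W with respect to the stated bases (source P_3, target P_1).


image of 1: 0
image of x: 0
image of x^2: 2
image of x^3: 6x + 3
each image's coordinates form column j of the matrix

the matrix is [[0, 0, 2, 3]; [0, 0, 0, 6]] (rows listed top to bottom)


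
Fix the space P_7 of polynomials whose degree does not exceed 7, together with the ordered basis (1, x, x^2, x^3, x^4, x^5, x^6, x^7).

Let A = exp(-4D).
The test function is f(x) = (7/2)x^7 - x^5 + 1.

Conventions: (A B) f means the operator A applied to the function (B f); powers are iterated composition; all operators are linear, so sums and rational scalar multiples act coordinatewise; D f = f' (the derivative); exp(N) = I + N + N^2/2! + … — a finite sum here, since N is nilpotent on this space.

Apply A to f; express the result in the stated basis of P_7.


order-1 term: -98x^6 + 20x^4
order-2 term: 1176x^5 - 160x^3
order-3 term: -7840x^4 + 640x^2
order-4 term: 31360x^3 - 1280x
order-5 term: -75264x^2 + 1024
order-6 term: 100352x
order-7 term: -57344
the series for exp(-4D) f terminates at order 7
exp(-4D) f = (7/2)x^7 - 98x^6 + 1175x^5 - 7820x^4 + 31200x^3 - 74624x^2 + 99072x - 56319

the image equals g(x) = (7/2)x^7 - 98x^6 + 1175x^5 - 7820x^4 + 31200x^3 - 74624x^2 + 99072x - 56319


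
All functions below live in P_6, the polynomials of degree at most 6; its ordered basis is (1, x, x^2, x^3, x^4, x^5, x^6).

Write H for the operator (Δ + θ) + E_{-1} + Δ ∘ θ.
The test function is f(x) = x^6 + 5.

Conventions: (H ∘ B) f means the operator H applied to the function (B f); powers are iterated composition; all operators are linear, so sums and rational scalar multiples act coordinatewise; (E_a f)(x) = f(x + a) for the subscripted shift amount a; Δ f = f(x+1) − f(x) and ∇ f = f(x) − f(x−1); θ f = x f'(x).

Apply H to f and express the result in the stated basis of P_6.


the result is g(x) = 7x^6 + 36x^5 + 120x^4 + 120x^3 + 120x^2 + 36x + 13

Δ f = 6x^5 + 15x^4 + 20x^3 + 15x^2 + 6x + 1
θ f = 6x^6
(Δ + θ) f = 6x^6 + 6x^5 + 15x^4 + 20x^3 + 15x^2 + 6x + 1
E_{-1} f = x^6 - 6x^5 + 15x^4 - 20x^3 + 15x^2 - 6x + 6
θ f = 6x^6
Δ θ f = 36x^5 + 90x^4 + 120x^3 + 90x^2 + 36x + 6
((Δ + θ) + E_{-1} + Δ ∘ θ) f = 7x^6 + 36x^5 + 120x^4 + 120x^3 + 120x^2 + 36x + 13


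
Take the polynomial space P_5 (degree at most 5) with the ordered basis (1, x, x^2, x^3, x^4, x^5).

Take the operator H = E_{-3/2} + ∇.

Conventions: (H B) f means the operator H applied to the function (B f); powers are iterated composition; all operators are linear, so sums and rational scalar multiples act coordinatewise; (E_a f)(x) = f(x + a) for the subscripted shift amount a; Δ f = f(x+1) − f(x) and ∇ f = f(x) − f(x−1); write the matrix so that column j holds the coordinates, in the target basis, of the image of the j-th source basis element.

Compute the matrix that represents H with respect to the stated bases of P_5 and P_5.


image of 1: 1
image of x: x - 1/2
image of x^2: x^2 - x + 5/4
image of x^3: x^3 - (3/2)x^2 + (15/4)x - 19/8
image of x^4: x^4 - 2x^3 + (15/2)x^2 - (19/2)x + 65/16
image of x^5: x^5 - (5/2)x^4 + (25/2)x^3 - (95/4)x^2 + (325/16)x - 211/32
each image's coordinates form column j of the matrix

the matrix is [[1, -1/2, 5/4, -19/8, 65/16, -211/32]; [0, 1, -1, 15/4, -19/2, 325/16]; [0, 0, 1, -3/2, 15/2, -95/4]; [0, 0, 0, 1, -2, 25/2]; [0, 0, 0, 0, 1, -5/2]; [0, 0, 0, 0, 0, 1]] (rows listed top to bottom)


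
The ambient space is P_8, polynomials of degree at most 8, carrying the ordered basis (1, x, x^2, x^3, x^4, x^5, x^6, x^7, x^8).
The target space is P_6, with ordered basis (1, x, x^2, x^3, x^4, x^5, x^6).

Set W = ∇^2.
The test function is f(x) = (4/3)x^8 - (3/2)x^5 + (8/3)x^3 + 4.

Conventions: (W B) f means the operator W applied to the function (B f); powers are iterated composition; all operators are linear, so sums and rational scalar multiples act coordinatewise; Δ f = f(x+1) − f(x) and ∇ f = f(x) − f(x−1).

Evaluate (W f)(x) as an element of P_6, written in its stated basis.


the image equals g(x) = (224/3)x^6 - 448x^5 + (3920/3)x^4 - 2270x^3 + (7214/3)x^2 - 1433x + 1103/3

∇ f = (32/3)x^7 - (112/3)x^6 + (224/3)x^5 - (605/6)x^4 + (269/3)x^3 - (133/3)x^2 + (61/6)x - 1/6
∇ ∇ f = (224/3)x^6 - 448x^5 + (3920/3)x^4 - 2270x^3 + (7214/3)x^2 - 1433x + 1103/3


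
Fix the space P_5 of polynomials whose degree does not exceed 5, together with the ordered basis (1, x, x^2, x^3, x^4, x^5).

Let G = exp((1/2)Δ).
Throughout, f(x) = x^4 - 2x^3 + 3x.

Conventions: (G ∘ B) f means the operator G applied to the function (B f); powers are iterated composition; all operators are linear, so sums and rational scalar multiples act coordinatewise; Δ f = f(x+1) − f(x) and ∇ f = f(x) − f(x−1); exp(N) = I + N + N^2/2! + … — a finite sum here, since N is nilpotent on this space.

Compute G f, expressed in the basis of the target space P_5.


order-1 term: 2x^3 - x + 1
order-2 term: (3/2)x^2 + (3/2)x + 1/4
order-3 term: (1/2)x + 1/2
order-4 term: 1/16
the series for exp((1/2)Δ) f terminates at order 4
exp((1/2)Δ) f = x^4 + (3/2)x^2 + 4x + 29/16

the image equals g(x) = x^4 + (3/2)x^2 + 4x + 29/16


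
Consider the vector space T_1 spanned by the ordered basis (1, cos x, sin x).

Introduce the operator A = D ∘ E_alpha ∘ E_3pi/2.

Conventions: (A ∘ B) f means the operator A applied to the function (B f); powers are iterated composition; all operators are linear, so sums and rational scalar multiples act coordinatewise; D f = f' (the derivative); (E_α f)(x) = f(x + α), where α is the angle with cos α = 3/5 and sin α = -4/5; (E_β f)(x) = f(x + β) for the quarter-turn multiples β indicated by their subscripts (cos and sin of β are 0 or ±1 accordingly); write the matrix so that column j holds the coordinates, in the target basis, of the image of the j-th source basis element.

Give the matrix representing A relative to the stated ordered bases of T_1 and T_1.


image of 1: 0
image of cos x: (3/5)cos x + (4/5)sin x
image of sin x: -(4/5)cos x + (3/5)sin x
each image's coordinates form column j of the matrix

the matrix is [[0, 0, 0]; [0, 3/5, -4/5]; [0, 4/5, 3/5]] (rows listed top to bottom)


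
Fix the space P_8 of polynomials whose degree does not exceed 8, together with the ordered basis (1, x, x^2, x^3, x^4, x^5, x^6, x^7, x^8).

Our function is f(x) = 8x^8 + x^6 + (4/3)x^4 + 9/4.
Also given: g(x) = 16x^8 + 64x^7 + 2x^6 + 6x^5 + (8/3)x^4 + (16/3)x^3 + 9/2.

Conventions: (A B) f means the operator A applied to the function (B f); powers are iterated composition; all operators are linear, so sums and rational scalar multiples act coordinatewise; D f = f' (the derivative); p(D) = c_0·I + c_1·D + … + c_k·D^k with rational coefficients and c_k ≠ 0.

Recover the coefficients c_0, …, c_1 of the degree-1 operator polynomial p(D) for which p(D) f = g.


D^0 f = 8x^8 + x^6 + (4/3)x^4 + 9/4
D^1 f = 64x^7 + 6x^5 + (16/3)x^3
matching coefficients of g against c_0 f + c_1 Df + … from the top degree down determines the c_i
solution: c_0 = 2, c_1 = 1

p(D) = 2·I + D, i.e. c_0 = 2, c_1 = 1


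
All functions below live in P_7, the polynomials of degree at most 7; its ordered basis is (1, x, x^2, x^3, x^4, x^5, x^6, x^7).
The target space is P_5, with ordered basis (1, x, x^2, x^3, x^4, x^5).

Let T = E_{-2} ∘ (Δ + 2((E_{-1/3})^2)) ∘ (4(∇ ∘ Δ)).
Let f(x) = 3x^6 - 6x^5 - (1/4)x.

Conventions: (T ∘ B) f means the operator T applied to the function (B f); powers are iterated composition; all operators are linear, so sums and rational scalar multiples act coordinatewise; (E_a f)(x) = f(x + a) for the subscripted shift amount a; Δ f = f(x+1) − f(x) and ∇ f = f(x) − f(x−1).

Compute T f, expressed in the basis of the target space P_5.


Δ f = 18x^5 + 15x^4 - 15x^2 - 12x - 13/4
∇ Δ f = 90x^4 - 120x^3 + 90x^2 - 60x + 6
(4(∇ ∘ Δ)) f = 360x^4 - 480x^3 + 360x^2 - 240x + 24
Δ (4(∇ ∘ Δ)) f = 1440x^3 + 720x^2 + 720x
E_{-1/3} (4(∇ ∘ Δ)) f = 360x^4 - 960x^3 + 1080x^2 - (2080/3)x + 1496/9
E_{-1/3} E_{-1/3} (4(∇ ∘ Δ)) f = 360x^4 - 1440x^3 + 2280x^2 - (5360/3)x + 1672/3
(2((E_{-1/3})^2)) (4(∇ ∘ Δ)) f = 720x^4 - 2880x^3 + 4560x^2 - (10720/3)x + 3344/3
(Δ + 2((E_{-1/3})^2)) (4(∇ ∘ Δ)) f = 720x^4 - 1440x^3 + 5280x^2 - (8560/3)x + 3344/3
E_{-2} (Δ + 2((E_{-1/3})^2)) (4(∇ ∘ Δ)) f = 720x^4 - 7200x^3 + 31200x^2 - (192880/3)x + 152944/3

the image equals g(x) = 720x^4 - 7200x^3 + 31200x^2 - (192880/3)x + 152944/3


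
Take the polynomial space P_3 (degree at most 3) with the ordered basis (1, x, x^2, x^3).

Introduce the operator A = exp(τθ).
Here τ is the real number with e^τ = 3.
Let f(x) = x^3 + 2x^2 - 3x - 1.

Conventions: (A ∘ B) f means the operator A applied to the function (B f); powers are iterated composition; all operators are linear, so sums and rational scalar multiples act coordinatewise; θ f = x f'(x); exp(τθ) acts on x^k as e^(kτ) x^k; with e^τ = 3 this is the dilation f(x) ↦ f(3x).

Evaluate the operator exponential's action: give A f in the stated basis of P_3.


exp(τθ) x^k = e^(kτ) x^k; with e^τ = 3 this sends x^k to 3^k x^k
x ↦ 3 x
x^2 ↦ 9 x^2
x^3 ↦ 27 x^3
applying this coordinatewise to f: exp(τθ) f = 27x^3 + 18x^2 - 9x - 1

g(x) = 27x^3 + 18x^2 - 9x - 1


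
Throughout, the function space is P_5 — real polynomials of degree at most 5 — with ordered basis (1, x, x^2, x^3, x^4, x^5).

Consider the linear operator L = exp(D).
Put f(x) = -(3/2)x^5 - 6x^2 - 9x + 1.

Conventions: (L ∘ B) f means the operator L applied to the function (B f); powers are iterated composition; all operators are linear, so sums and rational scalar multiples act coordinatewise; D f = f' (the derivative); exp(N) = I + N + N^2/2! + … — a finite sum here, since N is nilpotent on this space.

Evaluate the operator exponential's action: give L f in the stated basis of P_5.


the result is g(x) = -(3/2)x^5 - (15/2)x^4 - 15x^3 - 21x^2 - (57/2)x - 31/2

order-1 term: -(15/2)x^4 - 12x - 9
order-2 term: -15x^3 - 6
order-3 term: -15x^2
order-4 term: -(15/2)x
order-5 term: -3/2
the series for exp(D) f terminates at order 5
exp(D) f = -(3/2)x^5 - (15/2)x^4 - 15x^3 - 21x^2 - (57/2)x - 31/2


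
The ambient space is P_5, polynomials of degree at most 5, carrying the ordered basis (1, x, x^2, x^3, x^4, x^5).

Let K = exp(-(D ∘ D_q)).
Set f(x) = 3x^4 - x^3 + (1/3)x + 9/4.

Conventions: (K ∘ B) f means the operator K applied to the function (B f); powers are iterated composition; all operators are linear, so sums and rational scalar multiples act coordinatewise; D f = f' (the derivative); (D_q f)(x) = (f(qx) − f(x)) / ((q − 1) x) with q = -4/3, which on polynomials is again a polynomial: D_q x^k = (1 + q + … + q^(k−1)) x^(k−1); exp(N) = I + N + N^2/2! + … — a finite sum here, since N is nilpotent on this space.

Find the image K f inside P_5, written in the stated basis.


order-1 term: (25/3)x^2 + (26/9)x
order-2 term: 25/18
the series for exp(-(D ∘ D_q)) f terminates at order 2
exp(-(D ∘ D_q)) f = 3x^4 - x^3 + (25/3)x^2 + (29/9)x + 131/36

g(x) = 3x^4 - x^3 + (25/3)x^2 + (29/9)x + 131/36


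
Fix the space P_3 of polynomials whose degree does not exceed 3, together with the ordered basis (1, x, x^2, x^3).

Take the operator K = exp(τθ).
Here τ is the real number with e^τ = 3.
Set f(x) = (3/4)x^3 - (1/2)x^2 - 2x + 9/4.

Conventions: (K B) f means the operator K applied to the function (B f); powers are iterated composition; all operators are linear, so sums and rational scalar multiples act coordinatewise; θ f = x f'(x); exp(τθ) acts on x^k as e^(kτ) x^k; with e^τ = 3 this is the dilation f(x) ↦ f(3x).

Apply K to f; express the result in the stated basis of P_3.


the result is g(x) = (81/4)x^3 - (9/2)x^2 - 6x + 9/4

exp(τθ) x^k = e^(kτ) x^k; with e^τ = 3 this sends x^k to 3^k x^k
x ↦ 3 x
x^2 ↦ 9 x^2
x^3 ↦ 27 x^3
applying this coordinatewise to f: exp(τθ) f = (81/4)x^3 - (9/2)x^2 - 6x + 9/4


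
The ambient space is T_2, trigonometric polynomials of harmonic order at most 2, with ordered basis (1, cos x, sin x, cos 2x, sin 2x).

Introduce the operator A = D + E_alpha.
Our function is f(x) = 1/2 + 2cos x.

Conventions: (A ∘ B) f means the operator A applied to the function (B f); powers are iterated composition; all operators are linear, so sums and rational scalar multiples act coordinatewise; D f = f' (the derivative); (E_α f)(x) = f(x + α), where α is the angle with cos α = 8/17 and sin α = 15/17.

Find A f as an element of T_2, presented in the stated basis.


D f = -2sin x
E_alpha f = 1/2 + (16/17)cos x - (30/17)sin x
(D + E_alpha) f = 1/2 + (16/17)cos x - (64/17)sin x

g(x) = 1/2 + (16/17)cos x - (64/17)sin x


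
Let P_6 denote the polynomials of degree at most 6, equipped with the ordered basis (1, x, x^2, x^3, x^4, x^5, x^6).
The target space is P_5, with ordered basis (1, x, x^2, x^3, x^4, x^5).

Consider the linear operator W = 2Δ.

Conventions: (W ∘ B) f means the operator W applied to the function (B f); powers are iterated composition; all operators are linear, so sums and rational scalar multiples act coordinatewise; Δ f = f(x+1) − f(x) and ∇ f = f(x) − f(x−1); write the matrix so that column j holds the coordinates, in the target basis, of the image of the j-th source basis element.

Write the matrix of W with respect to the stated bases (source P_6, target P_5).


image of 1: 0
image of x: 2
image of x^2: 4x + 2
image of x^3: 6x^2 + 6x + 2
image of x^4: 8x^3 + 12x^2 + 8x + 2
image of x^5: 10x^4 + 20x^3 + 20x^2 + 10x + 2
image of x^6: 12x^5 + 30x^4 + 40x^3 + 30x^2 + 12x + 2
each image's coordinates form column j of the matrix

the matrix is [[0, 2, 2, 2, 2, 2, 2]; [0, 0, 4, 6, 8, 10, 12]; [0, 0, 0, 6, 12, 20, 30]; [0, 0, 0, 0, 8, 20, 40]; [0, 0, 0, 0, 0, 10, 30]; [0, 0, 0, 0, 0, 0, 12]] (rows listed top to bottom)


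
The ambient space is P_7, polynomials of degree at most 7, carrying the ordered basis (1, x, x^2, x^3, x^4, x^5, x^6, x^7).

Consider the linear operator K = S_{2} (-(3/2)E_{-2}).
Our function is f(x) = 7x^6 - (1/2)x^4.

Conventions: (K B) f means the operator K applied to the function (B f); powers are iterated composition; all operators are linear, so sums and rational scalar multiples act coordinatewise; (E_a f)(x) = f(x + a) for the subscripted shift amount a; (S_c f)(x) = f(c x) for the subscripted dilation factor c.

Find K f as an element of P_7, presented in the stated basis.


g(x) = -672x^6 + 4032x^5 - 10068x^4 + 13392x^3 - 10008x^2 + 3984x - 660

E_{-2} f = 7x^6 - 84x^5 + (839/2)x^4 - 1116x^3 + 1668x^2 - 1328x + 440
(-(3/2)E_{-2}) f = -(21/2)x^6 + 126x^5 - (2517/4)x^4 + 1674x^3 - 2502x^2 + 1992x - 660
S_{2} (-(3/2)E_{-2}) f = -672x^6 + 4032x^5 - 10068x^4 + 13392x^3 - 10008x^2 + 3984x - 660


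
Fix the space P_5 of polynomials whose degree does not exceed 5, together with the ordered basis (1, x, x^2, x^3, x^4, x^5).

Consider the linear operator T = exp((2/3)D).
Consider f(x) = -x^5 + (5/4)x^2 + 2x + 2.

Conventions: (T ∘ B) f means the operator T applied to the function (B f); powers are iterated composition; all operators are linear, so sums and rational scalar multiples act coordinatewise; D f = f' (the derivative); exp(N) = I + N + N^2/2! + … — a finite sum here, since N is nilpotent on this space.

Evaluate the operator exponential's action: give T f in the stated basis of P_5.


order-1 term: -(10/3)x^4 + (5/3)x + 4/3
order-2 term: -(40/9)x^3 + 5/9
order-3 term: -(80/27)x^2
order-4 term: -(80/81)x
order-5 term: -32/243
the series for exp((2/3)D) f terminates at order 5
exp((2/3)D) f = -x^5 - (10/3)x^4 - (40/9)x^3 - (185/108)x^2 + (217/81)x + 913/243

the result is g(x) = -x^5 - (10/3)x^4 - (40/9)x^3 - (185/108)x^2 + (217/81)x + 913/243


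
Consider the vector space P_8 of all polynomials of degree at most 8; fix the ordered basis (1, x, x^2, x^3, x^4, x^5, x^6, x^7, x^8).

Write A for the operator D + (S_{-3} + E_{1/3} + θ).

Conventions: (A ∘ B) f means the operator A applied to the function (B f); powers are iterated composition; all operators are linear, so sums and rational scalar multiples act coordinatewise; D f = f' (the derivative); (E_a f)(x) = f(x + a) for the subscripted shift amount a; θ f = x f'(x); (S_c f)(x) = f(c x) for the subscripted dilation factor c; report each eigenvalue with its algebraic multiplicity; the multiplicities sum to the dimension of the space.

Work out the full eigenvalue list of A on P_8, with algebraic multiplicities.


λ = -2179 (multiplicity 1), λ = -237 (multiplicity 1), λ = -23 (multiplicity 1), λ = -1 (multiplicity 1), λ = 2 (multiplicity 1), λ = 12 (multiplicity 1), λ = 86 (multiplicity 1), λ = 736 (multiplicity 1), λ = 6570 (multiplicity 1)

image of 1: 2
image of x: -x + 4/3
image of x^2: 12x^2 + (8/3)x + 1/9
image of x^3: -23x^3 + 4x^2 + (1/3)x + 1/27
image of x^4: 86x^4 + (16/3)x^3 + (2/3)x^2 + (4/27)x + 1/81
image of x^5: -237x^5 + (20/3)x^4 + (10/9)x^3 + (10/27)x^2 + (5/81)x + 1/243
image of x^6: 736x^6 + 8x^5 + (5/3)x^4 + (20/27)x^3 + (5/27)x^2 + (2/81)x + 1/729
image of x^7: -2179x^7 + (28/3)x^6 + (7/3)x^5 + (35/27)x^4 + (35/81)x^3 + (7/81)x^2 + (7/729)x + 1/2187
image of x^8: 6570x^8 + (32/3)x^7 + (28/9)x^6 + (56/27)x^5 + (70/81)x^4 + (56/243)x^3 + (28/729)x^2 + (8/2187)x + 1/6561
the matrix is upper triangular; its diagonal is (2, -1, 12, -23, 86, -237, 736, -2179, 6570)
for a triangular matrix the eigenvalues are the diagonal entries, with algebraic multiplicity their repetition count


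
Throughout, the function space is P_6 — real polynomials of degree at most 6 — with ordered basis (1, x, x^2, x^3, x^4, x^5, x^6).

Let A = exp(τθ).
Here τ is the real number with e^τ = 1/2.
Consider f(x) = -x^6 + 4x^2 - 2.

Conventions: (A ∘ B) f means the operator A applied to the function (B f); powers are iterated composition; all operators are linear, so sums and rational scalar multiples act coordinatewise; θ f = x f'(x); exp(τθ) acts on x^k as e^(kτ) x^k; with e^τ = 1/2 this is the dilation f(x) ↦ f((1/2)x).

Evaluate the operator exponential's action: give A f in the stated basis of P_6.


exp(τθ) x^k = e^(kτ) x^k; with e^τ = 1/2 this sends x^k to (1/2)^k x^k
x^2 ↦ 1/4 x^2
x^6 ↦ 1/64 x^6
applying this coordinatewise to f: exp(τθ) f = -(1/64)x^6 + x^2 - 2

the image equals g(x) = -(1/64)x^6 + x^2 - 2


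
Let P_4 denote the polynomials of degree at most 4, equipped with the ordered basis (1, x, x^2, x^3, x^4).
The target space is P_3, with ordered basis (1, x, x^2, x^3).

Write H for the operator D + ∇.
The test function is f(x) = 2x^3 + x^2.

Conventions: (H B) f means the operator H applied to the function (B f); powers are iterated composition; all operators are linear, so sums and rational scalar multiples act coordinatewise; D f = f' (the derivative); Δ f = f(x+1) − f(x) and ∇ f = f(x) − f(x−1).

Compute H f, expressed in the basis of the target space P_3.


D f = 6x^2 + 2x
∇ f = 6x^2 - 4x + 1
(D + ∇) f = 12x^2 - 2x + 1

g(x) = 12x^2 - 2x + 1


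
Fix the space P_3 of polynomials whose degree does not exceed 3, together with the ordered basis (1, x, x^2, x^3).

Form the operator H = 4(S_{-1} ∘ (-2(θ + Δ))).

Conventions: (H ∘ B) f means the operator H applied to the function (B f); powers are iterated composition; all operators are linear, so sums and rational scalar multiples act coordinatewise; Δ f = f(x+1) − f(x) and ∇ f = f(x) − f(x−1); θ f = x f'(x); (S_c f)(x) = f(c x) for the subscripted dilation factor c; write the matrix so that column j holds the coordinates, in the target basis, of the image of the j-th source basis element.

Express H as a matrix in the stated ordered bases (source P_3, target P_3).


image of 1: 0
image of x: 8x - 8
image of x^2: -16x^2 + 16x - 8
image of x^3: 24x^3 - 24x^2 + 24x - 8
each image's coordinates form column j of the matrix

the matrix is [[0, -8, -8, -8]; [0, 8, 16, 24]; [0, 0, -16, -24]; [0, 0, 0, 24]] (rows listed top to bottom)


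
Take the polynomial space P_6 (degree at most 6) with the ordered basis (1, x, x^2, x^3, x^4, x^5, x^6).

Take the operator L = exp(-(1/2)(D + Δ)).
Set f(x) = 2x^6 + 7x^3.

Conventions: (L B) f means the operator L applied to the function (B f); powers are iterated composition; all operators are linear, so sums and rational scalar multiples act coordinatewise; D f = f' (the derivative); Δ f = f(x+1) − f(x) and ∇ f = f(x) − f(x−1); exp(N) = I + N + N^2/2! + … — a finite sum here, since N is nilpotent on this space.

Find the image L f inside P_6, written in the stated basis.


order-1 term: -12x^5 - 15x^4 - 20x^3 - 36x^2 - (33/2)x - 9/2
order-2 term: 30x^4 + 60x^3 + (165/2)x^2 + 81x + 29
order-3 term: -40x^3 - 90x^2 - 105x - 223/4
order-4 term: 30x^2 + 60x + 85/2
order-5 term: -12x - 15
order-6 term: 2
the series for exp(-(1/2)(D + Δ)) f terminates at order 6
exp(-(1/2)(D + Δ)) f = 2x^6 - 12x^5 + 15x^4 + 7x^3 - (27/2)x^2 + (15/2)x - 7/4

the result is g(x) = 2x^6 - 12x^5 + 15x^4 + 7x^3 - (27/2)x^2 + (15/2)x - 7/4


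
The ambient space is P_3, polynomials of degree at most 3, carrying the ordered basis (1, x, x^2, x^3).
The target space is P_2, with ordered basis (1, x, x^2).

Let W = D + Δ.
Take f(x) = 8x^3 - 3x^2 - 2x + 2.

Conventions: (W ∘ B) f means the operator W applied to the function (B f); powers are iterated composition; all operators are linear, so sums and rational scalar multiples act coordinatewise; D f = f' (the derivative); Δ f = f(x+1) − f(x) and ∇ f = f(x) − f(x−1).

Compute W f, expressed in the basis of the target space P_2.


D f = 24x^2 - 6x - 2
Δ f = 24x^2 + 18x + 3
(D + Δ) f = 48x^2 + 12x + 1

g(x) = 48x^2 + 12x + 1


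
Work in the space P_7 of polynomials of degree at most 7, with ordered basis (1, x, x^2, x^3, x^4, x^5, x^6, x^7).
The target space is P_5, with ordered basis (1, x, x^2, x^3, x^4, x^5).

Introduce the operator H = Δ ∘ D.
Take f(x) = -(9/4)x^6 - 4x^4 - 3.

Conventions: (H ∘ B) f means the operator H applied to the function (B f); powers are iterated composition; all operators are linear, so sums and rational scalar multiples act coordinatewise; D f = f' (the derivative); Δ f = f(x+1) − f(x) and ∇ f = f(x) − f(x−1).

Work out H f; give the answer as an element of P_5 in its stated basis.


g(x) = -(135/2)x^4 - 135x^3 - 183x^2 - (231/2)x - 59/2

D f = -(27/2)x^5 - 16x^3
Δ D f = -(135/2)x^4 - 135x^3 - 183x^2 - (231/2)x - 59/2


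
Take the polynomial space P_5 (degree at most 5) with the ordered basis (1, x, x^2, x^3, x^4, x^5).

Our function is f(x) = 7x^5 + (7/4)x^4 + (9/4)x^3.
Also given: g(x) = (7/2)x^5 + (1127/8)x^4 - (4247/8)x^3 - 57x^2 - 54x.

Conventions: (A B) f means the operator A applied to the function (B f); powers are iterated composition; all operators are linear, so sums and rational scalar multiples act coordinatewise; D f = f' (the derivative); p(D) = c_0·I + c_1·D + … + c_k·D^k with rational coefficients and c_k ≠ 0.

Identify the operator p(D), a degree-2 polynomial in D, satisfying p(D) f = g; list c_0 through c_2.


p(D) = (1/2)·I + 4·D − 4·D^2, i.e. c_0 = 1/2, c_1 = 4, c_2 = -4

D^0 f = 7x^5 + (7/4)x^4 + (9/4)x^3
D^1 f = 35x^4 + 7x^3 + (27/4)x^2
D^2 f = 140x^3 + 21x^2 + (27/2)x
matching coefficients of g against c_0 f + c_1 Df + … from the top degree down determines the c_i
solution: c_0 = 1/2, c_1 = 4, c_2 = -4


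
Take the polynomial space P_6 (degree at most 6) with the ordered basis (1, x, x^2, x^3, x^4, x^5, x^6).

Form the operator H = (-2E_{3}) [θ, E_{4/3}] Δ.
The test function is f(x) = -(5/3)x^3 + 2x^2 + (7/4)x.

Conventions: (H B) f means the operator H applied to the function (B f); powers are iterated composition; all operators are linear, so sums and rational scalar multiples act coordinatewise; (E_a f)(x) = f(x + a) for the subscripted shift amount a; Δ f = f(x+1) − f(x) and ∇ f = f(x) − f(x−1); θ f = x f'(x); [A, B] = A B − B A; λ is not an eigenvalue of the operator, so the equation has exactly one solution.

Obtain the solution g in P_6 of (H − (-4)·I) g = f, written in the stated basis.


write g with unknown coordinates in the stated basis and equate coefficients in (H − (-4)·I) g = f
solving from the highest basis element down gives g = -(5/12)x^3 + (1/2)x^2 + (101/48)x + 133/18
check: H g = -(20/3)x - 266/9
so H g − (-4)·g = -(5/3)x^3 + 2x^2 + (7/4)x = f ✓

the image equals g(x) = -(5/12)x^3 + (1/2)x^2 + (101/48)x + 133/18


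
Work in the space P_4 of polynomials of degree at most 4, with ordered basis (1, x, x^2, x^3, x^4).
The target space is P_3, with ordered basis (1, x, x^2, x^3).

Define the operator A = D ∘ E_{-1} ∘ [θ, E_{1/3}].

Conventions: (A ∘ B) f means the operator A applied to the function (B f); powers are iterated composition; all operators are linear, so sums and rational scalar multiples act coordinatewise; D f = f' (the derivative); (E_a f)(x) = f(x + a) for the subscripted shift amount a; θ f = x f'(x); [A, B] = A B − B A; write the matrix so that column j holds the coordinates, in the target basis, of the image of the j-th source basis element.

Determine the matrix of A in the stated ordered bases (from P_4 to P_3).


image of 1: 0
image of x: 0
image of x^2: -2/3
image of x^3: -2x + 4/3
image of x^4: -4x^2 + (16/3)x - 16/9
each image's coordinates form column j of the matrix

the matrix is [[0, 0, -2/3, 4/3, -16/9]; [0, 0, 0, -2, 16/3]; [0, 0, 0, 0, -4]; [0, 0, 0, 0, 0]] (rows listed top to bottom)


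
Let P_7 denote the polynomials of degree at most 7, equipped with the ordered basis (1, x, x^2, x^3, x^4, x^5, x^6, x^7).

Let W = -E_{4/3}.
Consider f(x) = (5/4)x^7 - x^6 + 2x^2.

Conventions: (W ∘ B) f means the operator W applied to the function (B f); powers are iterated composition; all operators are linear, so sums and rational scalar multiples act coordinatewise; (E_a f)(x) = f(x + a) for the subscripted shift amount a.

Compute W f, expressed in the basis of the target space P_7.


the image equals g(x) = -(5/4)x^7 - (32/3)x^6 - (116/3)x^5 - (2080/27)x^4 - (7360/81)x^3 - (5282/81)x^2 - (21296/729)x - 15968/2187

E_{4/3} f = (5/4)x^7 + (32/3)x^6 + (116/3)x^5 + (2080/27)x^4 + (7360/81)x^3 + (5282/81)x^2 + (21296/729)x + 15968/2187
(-E_{4/3}) f = -(5/4)x^7 - (32/3)x^6 - (116/3)x^5 - (2080/27)x^4 - (7360/81)x^3 - (5282/81)x^2 - (21296/729)x - 15968/2187


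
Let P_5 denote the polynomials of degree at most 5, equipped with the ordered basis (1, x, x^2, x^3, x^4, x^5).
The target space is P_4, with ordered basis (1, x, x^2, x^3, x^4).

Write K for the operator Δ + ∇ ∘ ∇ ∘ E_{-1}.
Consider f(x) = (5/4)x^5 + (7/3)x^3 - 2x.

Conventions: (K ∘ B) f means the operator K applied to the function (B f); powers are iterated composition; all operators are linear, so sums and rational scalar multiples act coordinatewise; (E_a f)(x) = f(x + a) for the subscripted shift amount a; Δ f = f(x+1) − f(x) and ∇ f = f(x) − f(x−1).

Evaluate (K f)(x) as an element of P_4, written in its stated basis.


g(x) = (25/4)x^4 + (75/2)x^3 - (261/2)x^2 + (1359/4)x - 3017/12

Δ f = (25/4)x^4 + (25/2)x^3 + (39/2)x^2 + (53/4)x + 19/12
E_{-1} f = (5/4)x^5 - (25/4)x^4 + (89/6)x^3 - (39/2)x^2 + (45/4)x - 19/12
∇ E_{-1} f = (25/4)x^4 - (75/2)x^3 + (189/2)x^2 - (459/4)x + 637/12
∇ ∇ E_{-1} f = 25x^3 - 150x^2 + (653/2)x - 253
(Δ + ∇ ∘ ∇ ∘ E_{-1}) f = (25/4)x^4 + (75/2)x^3 - (261/2)x^2 + (1359/4)x - 3017/12


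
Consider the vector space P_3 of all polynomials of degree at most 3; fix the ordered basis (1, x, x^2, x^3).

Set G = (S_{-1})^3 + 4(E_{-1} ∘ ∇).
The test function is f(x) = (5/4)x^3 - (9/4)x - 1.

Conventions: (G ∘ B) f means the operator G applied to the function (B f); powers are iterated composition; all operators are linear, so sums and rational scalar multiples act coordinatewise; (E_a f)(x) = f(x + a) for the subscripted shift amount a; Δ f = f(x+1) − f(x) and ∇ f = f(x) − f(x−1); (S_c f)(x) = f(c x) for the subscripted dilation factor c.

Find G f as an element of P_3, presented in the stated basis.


S_{-1} f = -(5/4)x^3 + (9/4)x - 1
S_{-1} S_{-1} f = (5/4)x^3 - (9/4)x - 1
S_{-1} S_{-1} S_{-1} f = -(5/4)x^3 + (9/4)x - 1
∇ f = (15/4)x^2 - (15/4)x - 1
E_{-1} ∇ f = (15/4)x^2 - (45/4)x + 13/2
(4(E_{-1} ∘ ∇)) f = 15x^2 - 45x + 26
((S_{-1})^3 + 4(E_{-1} ∘ ∇)) f = -(5/4)x^3 + 15x^2 - (171/4)x + 25

the image equals g(x) = -(5/4)x^3 + 15x^2 - (171/4)x + 25


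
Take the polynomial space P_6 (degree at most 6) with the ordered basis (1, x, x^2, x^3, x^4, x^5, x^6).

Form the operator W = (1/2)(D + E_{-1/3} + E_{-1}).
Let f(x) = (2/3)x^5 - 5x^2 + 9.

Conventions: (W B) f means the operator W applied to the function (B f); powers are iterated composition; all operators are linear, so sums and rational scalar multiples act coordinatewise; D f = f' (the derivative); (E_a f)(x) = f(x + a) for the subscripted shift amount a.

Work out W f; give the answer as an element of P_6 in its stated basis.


D f = (10/3)x^4 - 10x
E_{-1/3} f = (2/3)x^5 - (10/9)x^4 + (20/27)x^3 - (425/81)x^2 + (820/243)x + 6154/729
E_{-1} f = (2/3)x^5 - (10/3)x^4 + (20/3)x^3 - (35/3)x^2 + (40/3)x + 10/3
(D + E_{-1/3} + E_{-1}) f = (4/3)x^5 - (10/9)x^4 + (200/27)x^3 - (1370/81)x^2 + (1630/243)x + 8584/729
((1/2)(D + E_{-1/3} + E_{-1})) f = (2/3)x^5 - (5/9)x^4 + (100/27)x^3 - (685/81)x^2 + (815/243)x + 4292/729

the image equals g(x) = (2/3)x^5 - (5/9)x^4 + (100/27)x^3 - (685/81)x^2 + (815/243)x + 4292/729


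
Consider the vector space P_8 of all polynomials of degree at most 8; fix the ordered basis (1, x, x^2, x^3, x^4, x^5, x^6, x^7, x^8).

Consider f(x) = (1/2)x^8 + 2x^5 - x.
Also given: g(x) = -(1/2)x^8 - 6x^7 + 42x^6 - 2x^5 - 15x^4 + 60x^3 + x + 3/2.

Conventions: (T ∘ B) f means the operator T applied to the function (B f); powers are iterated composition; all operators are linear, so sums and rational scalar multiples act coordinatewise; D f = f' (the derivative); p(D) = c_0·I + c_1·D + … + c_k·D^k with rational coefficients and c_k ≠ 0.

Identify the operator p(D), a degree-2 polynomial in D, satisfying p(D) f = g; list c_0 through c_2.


D^0 f = (1/2)x^8 + 2x^5 - x
D^1 f = 4x^7 + 10x^4 - 1
D^2 f = 28x^6 + 40x^3
matching coefficients of g against c_0 f + c_1 Df + … from the top degree down determines the c_i
solution: c_0 = -1, c_1 = -3/2, c_2 = 3/2

c_0 = -1, c_1 = -3/2, c_2 = 3/2


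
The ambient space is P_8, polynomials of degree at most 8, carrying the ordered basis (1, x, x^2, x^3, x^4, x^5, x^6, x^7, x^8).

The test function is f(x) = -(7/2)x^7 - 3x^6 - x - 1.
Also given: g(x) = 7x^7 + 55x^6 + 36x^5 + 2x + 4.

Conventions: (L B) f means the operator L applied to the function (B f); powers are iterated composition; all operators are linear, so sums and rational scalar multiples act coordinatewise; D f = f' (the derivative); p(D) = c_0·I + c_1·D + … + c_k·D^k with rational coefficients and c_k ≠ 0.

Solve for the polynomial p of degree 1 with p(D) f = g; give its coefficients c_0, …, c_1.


c_0 = -2, c_1 = -2

D^0 f = -(7/2)x^7 - 3x^6 - x - 1
D^1 f = -(49/2)x^6 - 18x^5 - 1
matching coefficients of g against c_0 f + c_1 Df + … from the top degree down determines the c_i
solution: c_0 = -2, c_1 = -2


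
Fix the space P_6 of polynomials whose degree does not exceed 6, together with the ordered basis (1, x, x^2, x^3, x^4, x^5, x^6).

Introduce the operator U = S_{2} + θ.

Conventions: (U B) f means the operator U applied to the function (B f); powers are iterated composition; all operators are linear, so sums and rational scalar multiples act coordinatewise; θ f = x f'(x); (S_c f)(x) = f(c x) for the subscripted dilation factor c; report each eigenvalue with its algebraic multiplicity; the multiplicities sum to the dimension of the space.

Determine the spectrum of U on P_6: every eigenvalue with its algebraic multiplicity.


λ = 1 (multiplicity 1), λ = 3 (multiplicity 1), λ = 6 (multiplicity 1), λ = 11 (multiplicity 1), λ = 20 (multiplicity 1), λ = 37 (multiplicity 1), λ = 70 (multiplicity 1)

image of 1: 1
image of x: 3x
image of x^2: 6x^2
image of x^3: 11x^3
image of x^4: 20x^4
image of x^5: 37x^5
image of x^6: 70x^6
the matrix is upper triangular; its diagonal is (1, 3, 6, 11, 20, 37, 70)
for a triangular matrix the eigenvalues are the diagonal entries, with algebraic multiplicity their repetition count
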